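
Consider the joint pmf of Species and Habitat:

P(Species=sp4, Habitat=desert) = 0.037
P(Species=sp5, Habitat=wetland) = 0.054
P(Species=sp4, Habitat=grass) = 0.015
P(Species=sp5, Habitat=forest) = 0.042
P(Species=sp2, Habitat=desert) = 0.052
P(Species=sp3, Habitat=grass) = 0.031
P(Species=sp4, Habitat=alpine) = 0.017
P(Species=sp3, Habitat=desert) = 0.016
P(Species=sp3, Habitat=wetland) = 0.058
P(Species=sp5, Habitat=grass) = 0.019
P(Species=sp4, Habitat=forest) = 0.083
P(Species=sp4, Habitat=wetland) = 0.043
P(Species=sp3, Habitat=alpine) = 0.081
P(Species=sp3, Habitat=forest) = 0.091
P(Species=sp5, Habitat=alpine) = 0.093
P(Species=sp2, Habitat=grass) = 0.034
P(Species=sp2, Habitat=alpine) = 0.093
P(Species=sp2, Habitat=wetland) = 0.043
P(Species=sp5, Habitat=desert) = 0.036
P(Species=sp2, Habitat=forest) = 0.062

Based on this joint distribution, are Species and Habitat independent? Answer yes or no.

no

P(Species=sp4) = 0.195 and P(Habitat=alpine) = 0.284, so their product is 0.05538, but P(Species=sp4, Habitat=alpine) = 0.017. Since these differ, Species and Habitat are not independent.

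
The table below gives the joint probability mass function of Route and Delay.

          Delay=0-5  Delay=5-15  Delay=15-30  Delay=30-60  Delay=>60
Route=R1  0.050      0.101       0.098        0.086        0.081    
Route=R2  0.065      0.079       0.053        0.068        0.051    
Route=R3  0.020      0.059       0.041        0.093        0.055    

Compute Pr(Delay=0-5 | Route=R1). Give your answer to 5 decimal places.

0.12019

P(Route=R1) = 0.050 + 0.101 + 0.098 + 0.086 + 0.081 = 0.416.
P(Delay=0-5 | Route=R1) = 0.050/0.416 = 0.12019.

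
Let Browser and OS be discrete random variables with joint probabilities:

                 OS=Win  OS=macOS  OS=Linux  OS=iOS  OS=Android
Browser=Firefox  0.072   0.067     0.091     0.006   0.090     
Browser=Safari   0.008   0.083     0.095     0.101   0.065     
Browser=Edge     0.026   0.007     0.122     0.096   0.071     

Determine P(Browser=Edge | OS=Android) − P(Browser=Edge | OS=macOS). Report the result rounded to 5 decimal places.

0.26957

P(OS=Android) = 0.090 + 0.065 + 0.071 = 0.226; P(Browser=Edge | OS=Android) = 0.071/0.226 = 0.314159.
P(OS=macOS) = 0.067 + 0.083 + 0.007 = 0.157; P(Browser=Edge | OS=macOS) = 0.007/0.157 = 0.044586.
Difference = 0.26957.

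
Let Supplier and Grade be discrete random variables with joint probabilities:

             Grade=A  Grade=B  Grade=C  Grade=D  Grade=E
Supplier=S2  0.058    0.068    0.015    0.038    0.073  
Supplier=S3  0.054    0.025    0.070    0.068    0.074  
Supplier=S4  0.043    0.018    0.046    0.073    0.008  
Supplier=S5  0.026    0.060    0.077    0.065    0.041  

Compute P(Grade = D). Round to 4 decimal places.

0.2440

P(Grade=D) = 0.038 + 0.068 + 0.073 + 0.065 = 0.244.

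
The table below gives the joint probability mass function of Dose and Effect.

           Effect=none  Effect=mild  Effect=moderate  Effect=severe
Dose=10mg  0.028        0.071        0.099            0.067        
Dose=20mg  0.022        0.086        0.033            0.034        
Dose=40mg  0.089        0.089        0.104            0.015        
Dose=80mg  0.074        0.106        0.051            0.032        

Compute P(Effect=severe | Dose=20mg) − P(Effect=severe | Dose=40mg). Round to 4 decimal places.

P(Dose=20mg) = 0.022 + 0.086 + 0.033 + 0.034 = 0.175; P(Effect=severe | Dose=20mg) = 0.034/0.175 = 0.19429.
P(Dose=40mg) = 0.089 + 0.089 + 0.104 + 0.015 = 0.297; P(Effect=severe | Dose=40mg) = 0.015/0.297 = 0.05051.
Difference = 0.1438.

0.1438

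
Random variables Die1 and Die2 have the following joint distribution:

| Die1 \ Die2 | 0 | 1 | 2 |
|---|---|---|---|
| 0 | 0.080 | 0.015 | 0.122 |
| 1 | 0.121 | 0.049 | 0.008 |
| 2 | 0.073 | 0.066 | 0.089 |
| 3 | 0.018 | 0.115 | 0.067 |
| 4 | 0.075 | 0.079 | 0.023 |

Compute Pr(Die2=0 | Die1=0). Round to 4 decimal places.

0.3687

P(Die1=0) = 0.080 + 0.015 + 0.122 = 0.217.
P(Die2=0 | Die1=0) = 0.080/0.217 = 0.3687.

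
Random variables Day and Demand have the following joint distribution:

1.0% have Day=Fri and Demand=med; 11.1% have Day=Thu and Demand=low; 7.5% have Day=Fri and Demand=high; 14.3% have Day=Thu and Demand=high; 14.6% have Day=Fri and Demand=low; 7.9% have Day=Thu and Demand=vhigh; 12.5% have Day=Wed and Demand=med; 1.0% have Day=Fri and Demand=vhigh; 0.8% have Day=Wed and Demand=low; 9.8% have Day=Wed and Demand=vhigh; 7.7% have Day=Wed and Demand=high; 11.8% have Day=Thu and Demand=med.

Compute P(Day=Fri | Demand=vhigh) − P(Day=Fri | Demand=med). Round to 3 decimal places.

0.014

P(Demand=vhigh) = 0.098 + 0.079 + 0.010 = 0.187; P(Day=Fri | Demand=vhigh) = 0.010/0.187 = 0.0535.
P(Demand=med) = 0.125 + 0.118 + 0.010 = 0.253; P(Day=Fri | Demand=med) = 0.010/0.253 = 0.0395.
Difference = 0.014.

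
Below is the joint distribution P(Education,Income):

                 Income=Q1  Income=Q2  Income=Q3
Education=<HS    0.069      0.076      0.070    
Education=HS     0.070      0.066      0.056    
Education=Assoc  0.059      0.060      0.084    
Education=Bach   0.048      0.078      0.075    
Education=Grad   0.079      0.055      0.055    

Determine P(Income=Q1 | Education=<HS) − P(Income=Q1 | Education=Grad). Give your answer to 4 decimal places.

P(Education=<HS) = 0.069 + 0.076 + 0.070 = 0.215; P(Income=Q1 | Education=<HS) = 0.069/0.215 = 0.32093.
P(Education=Grad) = 0.079 + 0.055 + 0.055 = 0.189; P(Income=Q1 | Education=Grad) = 0.079/0.189 = 0.41799.
Difference = -0.0971.

-0.0971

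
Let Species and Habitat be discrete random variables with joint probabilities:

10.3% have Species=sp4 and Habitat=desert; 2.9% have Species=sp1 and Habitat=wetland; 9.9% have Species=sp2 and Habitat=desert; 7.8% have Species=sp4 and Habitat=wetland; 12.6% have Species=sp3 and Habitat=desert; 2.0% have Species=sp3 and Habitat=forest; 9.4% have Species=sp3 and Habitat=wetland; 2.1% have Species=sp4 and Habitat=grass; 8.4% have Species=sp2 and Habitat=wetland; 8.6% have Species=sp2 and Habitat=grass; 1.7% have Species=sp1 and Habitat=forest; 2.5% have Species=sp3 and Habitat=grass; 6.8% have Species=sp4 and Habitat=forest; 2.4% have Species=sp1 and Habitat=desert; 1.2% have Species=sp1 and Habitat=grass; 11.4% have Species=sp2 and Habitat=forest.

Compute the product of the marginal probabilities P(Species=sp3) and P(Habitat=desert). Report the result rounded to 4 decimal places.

0.0933

P(Species=sp3) = 0.020 + 0.025 + 0.094 + 0.126 = 0.265.
P(Habitat=desert) = 0.024 + 0.099 + 0.126 + 0.103 = 0.352.
Product: 0.265 × 0.352 = 0.0933.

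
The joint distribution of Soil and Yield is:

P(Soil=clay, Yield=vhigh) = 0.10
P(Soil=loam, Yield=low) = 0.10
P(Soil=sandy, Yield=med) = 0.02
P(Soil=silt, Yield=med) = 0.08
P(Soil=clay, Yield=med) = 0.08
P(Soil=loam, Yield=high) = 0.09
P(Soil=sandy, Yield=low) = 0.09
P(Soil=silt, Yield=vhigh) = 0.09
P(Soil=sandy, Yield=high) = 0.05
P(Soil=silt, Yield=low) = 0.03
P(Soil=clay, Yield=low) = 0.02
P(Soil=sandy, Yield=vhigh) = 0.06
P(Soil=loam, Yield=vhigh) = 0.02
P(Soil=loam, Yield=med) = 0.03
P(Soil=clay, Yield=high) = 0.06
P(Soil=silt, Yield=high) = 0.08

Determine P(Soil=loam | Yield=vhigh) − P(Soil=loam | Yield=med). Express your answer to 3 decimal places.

-0.069

P(Yield=vhigh) = 0.06 + 0.02 + 0.10 + 0.09 = 0.27; P(Soil=loam | Yield=vhigh) = 0.02/0.27 = 0.0741.
P(Yield=med) = 0.02 + 0.03 + 0.08 + 0.08 = 0.21; P(Soil=loam | Yield=med) = 0.03/0.21 = 0.1429.
Difference = -0.069.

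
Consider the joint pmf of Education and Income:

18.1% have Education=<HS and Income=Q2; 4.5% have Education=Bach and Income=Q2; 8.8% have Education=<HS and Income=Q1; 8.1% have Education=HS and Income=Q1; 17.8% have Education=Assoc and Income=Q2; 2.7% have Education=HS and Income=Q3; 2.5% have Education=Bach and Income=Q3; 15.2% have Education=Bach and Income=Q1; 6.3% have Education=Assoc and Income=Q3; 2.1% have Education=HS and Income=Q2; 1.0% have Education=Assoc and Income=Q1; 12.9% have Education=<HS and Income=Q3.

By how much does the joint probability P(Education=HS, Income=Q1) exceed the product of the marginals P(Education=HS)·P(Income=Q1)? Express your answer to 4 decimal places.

P(Education=HS) = 0.081 + 0.021 + 0.027 = 0.129.
P(Income=Q1) = 0.088 + 0.081 + 0.010 + 0.152 = 0.331.
P(Education=HS, Income=Q1) − P(Education=HS)P(Income=Q1) = 0.081 − 0.129×0.331 = 0.0383.

0.0383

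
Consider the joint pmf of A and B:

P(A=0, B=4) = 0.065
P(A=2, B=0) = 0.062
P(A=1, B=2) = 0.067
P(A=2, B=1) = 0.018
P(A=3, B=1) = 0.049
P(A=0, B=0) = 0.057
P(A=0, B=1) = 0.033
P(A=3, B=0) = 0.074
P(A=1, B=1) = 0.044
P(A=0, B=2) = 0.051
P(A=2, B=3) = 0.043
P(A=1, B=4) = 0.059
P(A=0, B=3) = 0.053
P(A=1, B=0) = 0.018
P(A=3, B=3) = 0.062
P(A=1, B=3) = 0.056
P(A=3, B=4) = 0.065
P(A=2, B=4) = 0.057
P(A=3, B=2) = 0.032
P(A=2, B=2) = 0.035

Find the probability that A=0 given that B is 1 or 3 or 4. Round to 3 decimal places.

0.250

P(B=1) = 0.033 + 0.044 + 0.018 + 0.049 = 0.144.
P(B=3) = 0.053 + 0.056 + 0.043 + 0.062 = 0.214.
P(B=4) = 0.065 + 0.059 + 0.057 + 0.065 = 0.246.
P(B ∈ {1, 3, 4}) = 0.144 + 0.214 + 0.246 = 0.604; P(A=0, B ∈ {1, 3, 4}) = 0.033 + 0.053 + 0.065 = 0.151.
P(A=0 | B ∈ {1, 3, 4}) = 0.151/0.604 = 0.250.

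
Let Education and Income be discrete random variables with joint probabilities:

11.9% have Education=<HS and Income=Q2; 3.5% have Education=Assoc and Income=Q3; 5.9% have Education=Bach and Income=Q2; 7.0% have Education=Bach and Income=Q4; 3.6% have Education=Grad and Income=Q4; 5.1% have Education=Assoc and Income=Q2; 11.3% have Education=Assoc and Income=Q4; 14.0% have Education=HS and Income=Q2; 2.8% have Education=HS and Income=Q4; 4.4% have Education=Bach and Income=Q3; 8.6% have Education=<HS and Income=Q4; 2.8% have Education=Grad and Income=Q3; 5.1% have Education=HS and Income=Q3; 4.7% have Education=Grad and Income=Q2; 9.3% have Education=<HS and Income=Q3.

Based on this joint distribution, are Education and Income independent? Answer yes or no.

P(Education=HS) = 0.219 and P(Income=Q2) = 0.416, so their product is 0.09110, but P(Education=HS, Income=Q2) = 0.140. Since these differ, Education and Income are not independent.

no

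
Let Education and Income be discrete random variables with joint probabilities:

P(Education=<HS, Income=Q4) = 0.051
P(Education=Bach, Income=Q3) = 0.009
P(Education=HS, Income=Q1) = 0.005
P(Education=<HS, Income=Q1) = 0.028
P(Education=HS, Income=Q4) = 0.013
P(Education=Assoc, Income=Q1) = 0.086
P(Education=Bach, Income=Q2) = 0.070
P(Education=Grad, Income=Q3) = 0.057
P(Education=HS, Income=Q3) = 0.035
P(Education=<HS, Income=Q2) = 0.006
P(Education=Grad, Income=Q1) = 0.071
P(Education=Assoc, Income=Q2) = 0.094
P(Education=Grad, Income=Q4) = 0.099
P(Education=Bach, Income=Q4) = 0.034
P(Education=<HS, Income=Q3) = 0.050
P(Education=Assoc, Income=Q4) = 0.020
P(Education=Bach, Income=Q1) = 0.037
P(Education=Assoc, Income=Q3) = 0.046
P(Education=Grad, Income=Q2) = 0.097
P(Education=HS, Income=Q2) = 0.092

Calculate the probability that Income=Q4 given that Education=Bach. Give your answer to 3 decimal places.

0.227

P(Education=Bach) = 0.037 + 0.070 + 0.009 + 0.034 = 0.150.
P(Income=Q4 | Education=Bach) = 0.034/0.150 = 0.227.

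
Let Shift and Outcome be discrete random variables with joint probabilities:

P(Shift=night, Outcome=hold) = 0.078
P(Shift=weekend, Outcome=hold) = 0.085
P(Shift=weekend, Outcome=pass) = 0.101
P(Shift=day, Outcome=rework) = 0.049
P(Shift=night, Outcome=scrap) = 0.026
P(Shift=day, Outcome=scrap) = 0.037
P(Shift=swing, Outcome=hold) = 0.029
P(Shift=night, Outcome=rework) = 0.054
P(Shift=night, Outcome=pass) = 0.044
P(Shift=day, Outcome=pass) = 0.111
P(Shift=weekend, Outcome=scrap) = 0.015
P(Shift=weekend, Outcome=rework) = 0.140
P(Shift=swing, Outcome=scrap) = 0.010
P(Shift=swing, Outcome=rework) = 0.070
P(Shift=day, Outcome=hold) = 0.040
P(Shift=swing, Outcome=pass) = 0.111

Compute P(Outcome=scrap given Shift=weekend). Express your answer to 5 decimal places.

0.04399

P(Shift=weekend) = 0.101 + 0.140 + 0.015 + 0.085 = 0.341.
P(Outcome=scrap | Shift=weekend) = 0.015/0.341 = 0.04399.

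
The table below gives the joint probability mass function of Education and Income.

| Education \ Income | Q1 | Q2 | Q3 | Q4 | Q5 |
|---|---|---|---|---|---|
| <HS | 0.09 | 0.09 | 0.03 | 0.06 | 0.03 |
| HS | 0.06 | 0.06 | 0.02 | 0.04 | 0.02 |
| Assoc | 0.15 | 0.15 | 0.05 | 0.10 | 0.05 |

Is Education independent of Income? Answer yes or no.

yes

Every cell satisfies P(Education,Income) = P(Education)·P(Income). For instance P(Education=HS) = 0.20, P(Income=Q1) = 0.30, and 0.20×0.30 = 0.06 matches the joint entry. So Education and Income are independent.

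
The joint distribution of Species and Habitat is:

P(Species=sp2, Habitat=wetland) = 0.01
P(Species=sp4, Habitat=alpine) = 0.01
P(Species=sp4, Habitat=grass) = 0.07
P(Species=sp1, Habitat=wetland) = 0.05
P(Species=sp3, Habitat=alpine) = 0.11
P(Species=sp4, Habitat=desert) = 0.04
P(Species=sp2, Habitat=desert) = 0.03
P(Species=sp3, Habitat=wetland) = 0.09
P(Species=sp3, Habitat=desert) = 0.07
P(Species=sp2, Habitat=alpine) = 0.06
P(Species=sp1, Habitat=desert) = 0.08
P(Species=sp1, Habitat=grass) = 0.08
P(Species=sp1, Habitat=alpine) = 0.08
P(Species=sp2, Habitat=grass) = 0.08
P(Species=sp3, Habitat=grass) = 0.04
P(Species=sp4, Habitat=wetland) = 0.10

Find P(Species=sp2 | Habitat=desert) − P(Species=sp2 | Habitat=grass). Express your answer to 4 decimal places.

P(Habitat=desert) = 0.08 + 0.03 + 0.07 + 0.04 = 0.22; P(Species=sp2 | Habitat=desert) = 0.03/0.22 = 0.13636.
P(Habitat=grass) = 0.08 + 0.08 + 0.04 + 0.07 = 0.27; P(Species=sp2 | Habitat=grass) = 0.08/0.27 = 0.29630.
Difference = -0.1599.

-0.1599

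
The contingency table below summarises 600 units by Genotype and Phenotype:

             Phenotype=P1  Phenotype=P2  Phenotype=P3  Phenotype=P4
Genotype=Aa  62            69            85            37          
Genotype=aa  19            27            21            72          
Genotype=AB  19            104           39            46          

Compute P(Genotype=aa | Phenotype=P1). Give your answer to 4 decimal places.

Total with Phenotype=P1: 62 + 19 + 19 = 100.
P(Genotype=aa | Phenotype=P1) = 19/100 = 0.1900.

0.1900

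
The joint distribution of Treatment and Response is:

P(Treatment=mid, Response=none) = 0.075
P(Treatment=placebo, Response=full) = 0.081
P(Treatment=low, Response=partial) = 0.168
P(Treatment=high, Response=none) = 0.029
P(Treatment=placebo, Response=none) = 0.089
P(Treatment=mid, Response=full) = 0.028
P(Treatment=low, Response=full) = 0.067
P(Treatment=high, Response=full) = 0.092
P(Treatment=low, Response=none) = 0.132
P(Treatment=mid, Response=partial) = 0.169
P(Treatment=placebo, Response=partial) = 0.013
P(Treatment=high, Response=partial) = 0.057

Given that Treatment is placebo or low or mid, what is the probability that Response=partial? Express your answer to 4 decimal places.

P(Treatment=placebo) = 0.089 + 0.013 + 0.081 = 0.183.
P(Treatment=low) = 0.132 + 0.168 + 0.067 = 0.367.
P(Treatment=mid) = 0.075 + 0.169 + 0.028 = 0.272.
P(Treatment ∈ {placebo, low, mid}) = 0.183 + 0.367 + 0.272 = 0.822; P(Response=partial, Treatment ∈ {placebo, low, mid}) = 0.013 + 0.168 + 0.169 = 0.350.
P(Response=partial | Treatment ∈ {placebo, low, mid}) = 0.350/0.822 = 0.4258.

0.4258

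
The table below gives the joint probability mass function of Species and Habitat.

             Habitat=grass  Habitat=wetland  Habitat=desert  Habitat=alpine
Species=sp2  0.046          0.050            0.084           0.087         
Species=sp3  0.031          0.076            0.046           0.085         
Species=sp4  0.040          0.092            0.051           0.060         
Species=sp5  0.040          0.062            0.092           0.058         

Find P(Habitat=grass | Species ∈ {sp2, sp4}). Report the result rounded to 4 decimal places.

0.1686

P(Species=sp2) = 0.046 + 0.050 + 0.084 + 0.087 = 0.267.
P(Species=sp4) = 0.040 + 0.092 + 0.051 + 0.060 = 0.243.
P(Species ∈ {sp2, sp4}) = 0.267 + 0.243 = 0.510; P(Habitat=grass, Species ∈ {sp2, sp4}) = 0.046 + 0.040 = 0.086.
P(Habitat=grass | Species ∈ {sp2, sp4}) = 0.086/0.510 = 0.1686.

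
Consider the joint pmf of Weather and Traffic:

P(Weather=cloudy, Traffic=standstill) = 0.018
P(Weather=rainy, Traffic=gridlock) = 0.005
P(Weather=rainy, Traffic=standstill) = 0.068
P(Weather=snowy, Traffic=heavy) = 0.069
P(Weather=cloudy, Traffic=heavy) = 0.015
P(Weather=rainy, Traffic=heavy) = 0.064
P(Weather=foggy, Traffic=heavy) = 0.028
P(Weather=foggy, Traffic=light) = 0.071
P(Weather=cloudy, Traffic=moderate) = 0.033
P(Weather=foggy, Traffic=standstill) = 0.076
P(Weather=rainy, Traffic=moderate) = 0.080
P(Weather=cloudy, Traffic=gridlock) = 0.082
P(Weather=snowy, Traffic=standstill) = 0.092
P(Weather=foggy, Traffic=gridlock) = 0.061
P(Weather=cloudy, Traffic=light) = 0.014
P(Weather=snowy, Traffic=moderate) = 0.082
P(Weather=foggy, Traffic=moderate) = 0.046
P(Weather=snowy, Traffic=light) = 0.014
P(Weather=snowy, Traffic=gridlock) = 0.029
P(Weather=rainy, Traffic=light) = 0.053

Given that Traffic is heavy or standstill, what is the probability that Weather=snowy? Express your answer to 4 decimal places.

P(Traffic=heavy) = 0.015 + 0.064 + 0.069 + 0.028 = 0.176.
P(Traffic=standstill) = 0.018 + 0.068 + 0.092 + 0.076 = 0.254.
P(Traffic ∈ {heavy, standstill}) = 0.176 + 0.254 = 0.430; P(Weather=snowy, Traffic ∈ {heavy, standstill}) = 0.069 + 0.092 = 0.161.
P(Weather=snowy | Traffic ∈ {heavy, standstill}) = 0.161/0.430 = 0.3744.

0.3744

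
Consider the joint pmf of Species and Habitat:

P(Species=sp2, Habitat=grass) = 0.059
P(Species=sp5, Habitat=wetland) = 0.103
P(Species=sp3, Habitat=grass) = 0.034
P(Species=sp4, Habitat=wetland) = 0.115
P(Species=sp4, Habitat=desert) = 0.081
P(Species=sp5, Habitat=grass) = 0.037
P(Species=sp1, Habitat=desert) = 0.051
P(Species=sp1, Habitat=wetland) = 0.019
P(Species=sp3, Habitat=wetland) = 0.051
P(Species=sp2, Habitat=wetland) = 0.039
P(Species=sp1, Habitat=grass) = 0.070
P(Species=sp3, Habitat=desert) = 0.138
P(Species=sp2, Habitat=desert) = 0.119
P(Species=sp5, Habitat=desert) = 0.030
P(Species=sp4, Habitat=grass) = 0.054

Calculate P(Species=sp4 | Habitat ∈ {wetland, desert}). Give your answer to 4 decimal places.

0.2627

P(Habitat=wetland) = 0.019 + 0.039 + 0.051 + 0.115 + 0.103 = 0.327.
P(Habitat=desert) = 0.051 + 0.119 + 0.138 + 0.081 + 0.030 = 0.419.
P(Habitat ∈ {wetland, desert}) = 0.327 + 0.419 = 0.746; P(Species=sp4, Habitat ∈ {wetland, desert}) = 0.115 + 0.081 = 0.196.
P(Species=sp4 | Habitat ∈ {wetland, desert}) = 0.196/0.746 = 0.2627.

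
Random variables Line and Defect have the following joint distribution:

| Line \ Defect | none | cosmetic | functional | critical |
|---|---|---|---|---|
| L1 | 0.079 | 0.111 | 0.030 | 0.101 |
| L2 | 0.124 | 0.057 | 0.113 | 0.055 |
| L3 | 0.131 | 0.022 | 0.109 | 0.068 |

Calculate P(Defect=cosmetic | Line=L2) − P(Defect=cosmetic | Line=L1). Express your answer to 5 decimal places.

P(Line=L2) = 0.124 + 0.057 + 0.113 + 0.055 = 0.349; P(Defect=cosmetic | Line=L2) = 0.057/0.349 = 0.163324.
P(Line=L1) = 0.079 + 0.111 + 0.030 + 0.101 = 0.321; P(Defect=cosmetic | Line=L1) = 0.111/0.321 = 0.345794.
Difference = -0.18247.

-0.18247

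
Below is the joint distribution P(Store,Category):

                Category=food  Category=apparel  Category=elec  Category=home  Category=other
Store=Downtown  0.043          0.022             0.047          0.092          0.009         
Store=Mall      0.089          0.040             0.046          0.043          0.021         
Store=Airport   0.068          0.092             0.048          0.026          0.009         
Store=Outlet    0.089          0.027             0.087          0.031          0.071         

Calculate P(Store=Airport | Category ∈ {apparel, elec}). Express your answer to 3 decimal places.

0.342

P(Category=apparel) = 0.022 + 0.040 + 0.092 + 0.027 = 0.181.
P(Category=elec) = 0.047 + 0.046 + 0.048 + 0.087 = 0.228.
P(Category ∈ {apparel, elec}) = 0.181 + 0.228 = 0.409; P(Store=Airport, Category ∈ {apparel, elec}) = 0.092 + 0.048 = 0.140.
P(Store=Airport | Category ∈ {apparel, elec}) = 0.140/0.409 = 0.342.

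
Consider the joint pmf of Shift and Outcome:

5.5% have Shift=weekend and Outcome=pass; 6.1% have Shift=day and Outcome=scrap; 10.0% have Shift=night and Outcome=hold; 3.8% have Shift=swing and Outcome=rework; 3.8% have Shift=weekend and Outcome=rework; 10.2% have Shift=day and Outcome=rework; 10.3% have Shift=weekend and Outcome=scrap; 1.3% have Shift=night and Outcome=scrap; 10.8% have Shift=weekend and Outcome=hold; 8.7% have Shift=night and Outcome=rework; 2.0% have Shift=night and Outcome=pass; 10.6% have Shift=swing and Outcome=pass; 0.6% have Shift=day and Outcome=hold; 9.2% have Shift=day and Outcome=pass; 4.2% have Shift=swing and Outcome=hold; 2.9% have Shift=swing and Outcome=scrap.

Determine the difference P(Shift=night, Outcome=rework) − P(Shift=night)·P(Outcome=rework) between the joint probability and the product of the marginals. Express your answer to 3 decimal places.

0.029

P(Shift=night) = 0.020 + 0.087 + 0.013 + 0.100 = 0.220.
P(Outcome=rework) = 0.102 + 0.038 + 0.087 + 0.038 = 0.265.
P(Shift=night, Outcome=rework) − P(Shift=night)P(Outcome=rework) = 0.087 − 0.220×0.265 = 0.029.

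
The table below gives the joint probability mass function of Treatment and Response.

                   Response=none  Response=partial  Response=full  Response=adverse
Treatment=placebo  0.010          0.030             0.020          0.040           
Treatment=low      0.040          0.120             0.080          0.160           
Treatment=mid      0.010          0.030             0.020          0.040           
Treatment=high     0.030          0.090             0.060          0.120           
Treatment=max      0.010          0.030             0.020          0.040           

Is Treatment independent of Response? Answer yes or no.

yes

Every cell satisfies P(Treatment,Response) = P(Treatment)·P(Response). For instance P(Treatment=high) = 0.300, P(Response=none) = 0.100, and 0.300×0.100 = 0.030 matches the joint entry. So Treatment and Response are independent.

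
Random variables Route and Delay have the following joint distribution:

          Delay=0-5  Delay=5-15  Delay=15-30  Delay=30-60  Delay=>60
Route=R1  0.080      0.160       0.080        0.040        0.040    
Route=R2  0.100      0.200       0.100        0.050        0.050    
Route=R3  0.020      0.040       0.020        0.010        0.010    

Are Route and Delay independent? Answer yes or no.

yes

Every cell satisfies P(Route,Delay) = P(Route)·P(Delay). For instance P(Route=R2) = 0.500, P(Delay=>60) = 0.100, and 0.500×0.100 = 0.050 matches the joint entry. So Route and Delay are independent.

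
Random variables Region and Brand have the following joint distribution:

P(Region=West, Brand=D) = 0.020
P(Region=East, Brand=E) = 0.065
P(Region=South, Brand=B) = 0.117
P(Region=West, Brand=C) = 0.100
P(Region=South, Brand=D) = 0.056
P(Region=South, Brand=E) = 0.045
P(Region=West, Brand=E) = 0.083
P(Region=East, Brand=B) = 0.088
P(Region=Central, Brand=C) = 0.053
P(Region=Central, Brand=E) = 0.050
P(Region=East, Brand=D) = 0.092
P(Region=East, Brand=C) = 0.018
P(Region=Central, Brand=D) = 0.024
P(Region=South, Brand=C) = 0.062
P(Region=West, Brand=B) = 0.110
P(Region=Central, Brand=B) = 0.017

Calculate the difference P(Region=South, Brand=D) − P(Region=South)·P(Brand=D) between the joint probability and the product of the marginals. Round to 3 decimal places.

0.002

P(Region=South) = 0.117 + 0.062 + 0.056 + 0.045 = 0.280.
P(Brand=D) = 0.056 + 0.092 + 0.020 + 0.024 = 0.192.
P(Region=South, Brand=D) − P(Region=South)P(Brand=D) = 0.056 − 0.280×0.192 = 0.002.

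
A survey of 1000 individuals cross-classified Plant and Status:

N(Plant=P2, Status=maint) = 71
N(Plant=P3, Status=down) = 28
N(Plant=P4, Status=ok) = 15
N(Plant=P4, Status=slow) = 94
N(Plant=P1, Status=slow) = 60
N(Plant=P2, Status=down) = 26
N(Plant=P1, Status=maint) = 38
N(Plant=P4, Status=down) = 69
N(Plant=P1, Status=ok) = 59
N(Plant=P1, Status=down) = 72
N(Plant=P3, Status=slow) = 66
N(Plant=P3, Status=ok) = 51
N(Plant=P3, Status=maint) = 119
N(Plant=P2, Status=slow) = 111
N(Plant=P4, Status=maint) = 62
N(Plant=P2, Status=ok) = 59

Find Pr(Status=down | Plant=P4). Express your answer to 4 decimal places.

Total with Plant=P4: 15 + 94 + 69 + 62 = 240.
P(Status=down | Plant=P4) = 69/240 = 0.2875.

0.2875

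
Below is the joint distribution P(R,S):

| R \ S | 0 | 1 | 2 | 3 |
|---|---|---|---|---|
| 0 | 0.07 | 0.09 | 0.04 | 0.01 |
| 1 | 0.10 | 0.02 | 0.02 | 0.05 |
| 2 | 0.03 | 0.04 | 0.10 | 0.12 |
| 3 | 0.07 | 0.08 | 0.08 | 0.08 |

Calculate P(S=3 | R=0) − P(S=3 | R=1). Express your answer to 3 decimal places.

-0.216

P(R=0) = 0.07 + 0.09 + 0.04 + 0.01 = 0.21; P(S=3 | R=0) = 0.01/0.21 = 0.0476.
P(R=1) = 0.10 + 0.02 + 0.02 + 0.05 = 0.19; P(S=3 | R=1) = 0.05/0.19 = 0.2632.
Difference = -0.216.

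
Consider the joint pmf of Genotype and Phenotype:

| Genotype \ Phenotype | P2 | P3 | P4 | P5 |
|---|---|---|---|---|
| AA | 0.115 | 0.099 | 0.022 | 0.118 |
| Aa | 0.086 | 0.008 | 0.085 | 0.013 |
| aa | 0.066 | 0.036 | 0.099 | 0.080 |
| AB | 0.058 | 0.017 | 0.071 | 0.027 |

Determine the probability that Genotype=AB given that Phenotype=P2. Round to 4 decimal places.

P(Phenotype=P2) = 0.115 + 0.086 + 0.066 + 0.058 = 0.325.
P(Genotype=AB | Phenotype=P2) = 0.058/0.325 = 0.1785.

0.1785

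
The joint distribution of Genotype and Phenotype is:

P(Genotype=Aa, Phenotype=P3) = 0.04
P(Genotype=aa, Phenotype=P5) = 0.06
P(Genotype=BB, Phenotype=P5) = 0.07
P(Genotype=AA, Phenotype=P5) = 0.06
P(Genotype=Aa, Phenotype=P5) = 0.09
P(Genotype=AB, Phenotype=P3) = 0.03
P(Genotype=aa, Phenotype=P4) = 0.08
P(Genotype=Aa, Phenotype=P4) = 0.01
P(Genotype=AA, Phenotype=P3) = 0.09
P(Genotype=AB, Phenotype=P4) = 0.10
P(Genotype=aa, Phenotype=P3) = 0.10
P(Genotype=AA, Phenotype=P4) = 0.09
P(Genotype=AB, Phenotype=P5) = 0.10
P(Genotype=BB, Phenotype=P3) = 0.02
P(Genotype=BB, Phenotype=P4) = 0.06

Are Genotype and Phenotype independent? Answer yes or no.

P(Genotype=Aa) = 0.14 and P(Phenotype=P4) = 0.34, so their product is 0.0476, but P(Genotype=Aa, Phenotype=P4) = 0.01. Since these differ, Genotype and Phenotype are not independent.

no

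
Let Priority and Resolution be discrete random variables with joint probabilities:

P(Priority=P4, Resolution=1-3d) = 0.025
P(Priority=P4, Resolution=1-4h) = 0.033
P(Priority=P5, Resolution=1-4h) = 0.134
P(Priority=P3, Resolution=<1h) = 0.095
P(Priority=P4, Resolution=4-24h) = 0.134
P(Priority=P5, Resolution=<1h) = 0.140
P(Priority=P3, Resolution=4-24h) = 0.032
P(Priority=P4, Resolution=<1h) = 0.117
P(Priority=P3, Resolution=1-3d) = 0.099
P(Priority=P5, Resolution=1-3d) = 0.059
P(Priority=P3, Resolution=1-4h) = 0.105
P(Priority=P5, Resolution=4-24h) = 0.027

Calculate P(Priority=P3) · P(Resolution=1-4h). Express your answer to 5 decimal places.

P(Priority=P3) = 0.095 + 0.105 + 0.032 + 0.099 = 0.331.
P(Resolution=1-4h) = 0.105 + 0.033 + 0.134 = 0.272.
Product: 0.331 × 0.272 = 0.09003.

0.09003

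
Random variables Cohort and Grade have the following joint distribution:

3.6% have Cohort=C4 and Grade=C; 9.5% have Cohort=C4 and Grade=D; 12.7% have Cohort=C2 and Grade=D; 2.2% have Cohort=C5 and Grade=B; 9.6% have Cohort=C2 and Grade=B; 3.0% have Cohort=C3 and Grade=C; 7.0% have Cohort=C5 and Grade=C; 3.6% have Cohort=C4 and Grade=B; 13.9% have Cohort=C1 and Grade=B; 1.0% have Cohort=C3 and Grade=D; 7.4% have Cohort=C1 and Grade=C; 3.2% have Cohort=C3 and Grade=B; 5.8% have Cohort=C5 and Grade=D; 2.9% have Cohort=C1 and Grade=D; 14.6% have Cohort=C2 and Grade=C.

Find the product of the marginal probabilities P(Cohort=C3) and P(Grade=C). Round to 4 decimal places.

0.0256

P(Cohort=C3) = 0.032 + 0.030 + 0.010 = 0.072.
P(Grade=C) = 0.074 + 0.146 + 0.030 + 0.036 + 0.070 = 0.356.
Product: 0.072 × 0.356 = 0.0256.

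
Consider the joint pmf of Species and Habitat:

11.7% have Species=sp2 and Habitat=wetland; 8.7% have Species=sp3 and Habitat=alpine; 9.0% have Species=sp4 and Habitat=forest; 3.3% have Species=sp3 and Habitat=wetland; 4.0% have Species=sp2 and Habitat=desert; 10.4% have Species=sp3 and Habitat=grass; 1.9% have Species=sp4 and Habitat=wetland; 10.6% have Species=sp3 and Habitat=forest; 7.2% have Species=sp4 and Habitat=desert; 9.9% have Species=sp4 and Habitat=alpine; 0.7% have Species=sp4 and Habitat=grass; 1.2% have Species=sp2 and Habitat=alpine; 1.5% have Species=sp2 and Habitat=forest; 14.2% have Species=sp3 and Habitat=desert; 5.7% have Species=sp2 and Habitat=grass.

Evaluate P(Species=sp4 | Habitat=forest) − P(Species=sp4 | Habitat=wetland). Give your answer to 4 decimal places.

0.3141

P(Habitat=forest) = 0.015 + 0.106 + 0.090 = 0.211; P(Species=sp4 | Habitat=forest) = 0.090/0.211 = 0.42654.
P(Habitat=wetland) = 0.117 + 0.033 + 0.019 = 0.169; P(Species=sp4 | Habitat=wetland) = 0.019/0.169 = 0.11243.
Difference = 0.3141.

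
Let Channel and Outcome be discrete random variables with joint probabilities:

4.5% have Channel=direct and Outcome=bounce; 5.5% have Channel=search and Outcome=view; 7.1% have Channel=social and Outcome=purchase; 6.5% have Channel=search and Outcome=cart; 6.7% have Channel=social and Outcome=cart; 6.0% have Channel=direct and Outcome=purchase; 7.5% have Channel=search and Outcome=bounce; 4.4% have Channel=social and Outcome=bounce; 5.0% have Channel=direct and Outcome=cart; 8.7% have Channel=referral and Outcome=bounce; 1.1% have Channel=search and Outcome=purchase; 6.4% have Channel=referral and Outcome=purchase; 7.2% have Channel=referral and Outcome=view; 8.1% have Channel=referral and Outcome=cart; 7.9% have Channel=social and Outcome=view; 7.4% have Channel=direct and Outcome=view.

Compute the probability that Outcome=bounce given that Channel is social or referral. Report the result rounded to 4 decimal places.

P(Channel=social) = 0.044 + 0.079 + 0.067 + 0.071 = 0.261.
P(Channel=referral) = 0.087 + 0.072 + 0.081 + 0.064 = 0.304.
P(Channel ∈ {social, referral}) = 0.261 + 0.304 = 0.565; P(Outcome=bounce, Channel ∈ {social, referral}) = 0.044 + 0.087 = 0.131.
P(Outcome=bounce | Channel ∈ {social, referral}) = 0.131/0.565 = 0.2319.

0.2319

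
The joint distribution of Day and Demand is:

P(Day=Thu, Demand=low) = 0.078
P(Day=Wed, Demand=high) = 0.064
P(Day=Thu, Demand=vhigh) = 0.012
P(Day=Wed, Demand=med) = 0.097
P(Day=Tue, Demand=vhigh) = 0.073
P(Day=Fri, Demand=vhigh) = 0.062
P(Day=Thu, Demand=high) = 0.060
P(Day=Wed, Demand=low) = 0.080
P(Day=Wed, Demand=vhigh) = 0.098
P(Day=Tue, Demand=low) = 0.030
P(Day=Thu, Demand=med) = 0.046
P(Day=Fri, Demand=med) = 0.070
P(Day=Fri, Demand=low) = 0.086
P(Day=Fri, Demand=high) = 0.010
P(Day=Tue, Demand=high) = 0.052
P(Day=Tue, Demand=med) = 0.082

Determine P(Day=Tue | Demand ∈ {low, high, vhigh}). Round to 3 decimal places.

P(Demand=low) = 0.030 + 0.080 + 0.078 + 0.086 = 0.274.
P(Demand=high) = 0.052 + 0.064 + 0.060 + 0.010 = 0.186.
P(Demand=vhigh) = 0.073 + 0.098 + 0.012 + 0.062 = 0.245.
P(Demand ∈ {low, high, vhigh}) = 0.274 + 0.186 + 0.245 = 0.705; P(Day=Tue, Demand ∈ {low, high, vhigh}) = 0.030 + 0.052 + 0.073 = 0.155.
P(Day=Tue | Demand ∈ {low, high, vhigh}) = 0.155/0.705 = 0.220.

0.220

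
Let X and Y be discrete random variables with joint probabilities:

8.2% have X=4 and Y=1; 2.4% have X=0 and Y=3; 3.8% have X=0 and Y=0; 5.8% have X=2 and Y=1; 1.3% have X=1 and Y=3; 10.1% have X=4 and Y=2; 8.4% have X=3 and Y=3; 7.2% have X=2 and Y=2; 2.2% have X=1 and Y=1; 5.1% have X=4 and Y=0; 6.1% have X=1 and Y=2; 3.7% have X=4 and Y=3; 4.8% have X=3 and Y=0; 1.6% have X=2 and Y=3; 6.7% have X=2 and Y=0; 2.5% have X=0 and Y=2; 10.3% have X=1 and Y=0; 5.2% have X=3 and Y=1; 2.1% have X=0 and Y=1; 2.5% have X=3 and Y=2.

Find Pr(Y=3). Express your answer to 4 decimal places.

0.1740

P(Y=3) = 0.024 + 0.013 + 0.016 + 0.084 + 0.037 = 0.174.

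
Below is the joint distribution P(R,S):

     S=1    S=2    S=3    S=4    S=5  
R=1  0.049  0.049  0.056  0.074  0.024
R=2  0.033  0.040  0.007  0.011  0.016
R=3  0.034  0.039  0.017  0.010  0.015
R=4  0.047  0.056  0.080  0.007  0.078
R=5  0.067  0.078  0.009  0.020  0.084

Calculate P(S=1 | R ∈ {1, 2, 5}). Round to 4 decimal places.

P(R=1) = 0.049 + 0.049 + 0.056 + 0.074 + 0.024 = 0.252.
P(R=2) = 0.033 + 0.040 + 0.007 + 0.011 + 0.016 = 0.107.
P(R=5) = 0.067 + 0.078 + 0.009 + 0.020 + 0.084 = 0.258.
P(R ∈ {1, 2, 5}) = 0.252 + 0.107 + 0.258 = 0.617; P(S=1, R ∈ {1, 2, 5}) = 0.049 + 0.033 + 0.067 = 0.149.
P(S=1 | R ∈ {1, 2, 5}) = 0.149/0.617 = 0.2415.

0.2415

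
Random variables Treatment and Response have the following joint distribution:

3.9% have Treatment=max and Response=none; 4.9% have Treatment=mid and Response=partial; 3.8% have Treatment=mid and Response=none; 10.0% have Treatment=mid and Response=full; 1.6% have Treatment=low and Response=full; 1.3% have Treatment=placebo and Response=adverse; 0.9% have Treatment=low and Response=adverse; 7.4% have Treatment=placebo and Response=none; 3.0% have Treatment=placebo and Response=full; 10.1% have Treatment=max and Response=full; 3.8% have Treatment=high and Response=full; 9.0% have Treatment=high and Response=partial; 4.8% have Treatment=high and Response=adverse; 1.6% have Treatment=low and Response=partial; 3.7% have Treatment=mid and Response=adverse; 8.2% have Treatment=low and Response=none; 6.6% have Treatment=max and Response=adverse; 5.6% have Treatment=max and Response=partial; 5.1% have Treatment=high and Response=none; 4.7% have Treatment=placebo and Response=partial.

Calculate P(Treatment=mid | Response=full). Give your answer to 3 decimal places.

P(Response=full) = 0.030 + 0.016 + 0.100 + 0.038 + 0.101 = 0.285.
P(Treatment=mid | Response=full) = 0.100/0.285 = 0.351.

0.351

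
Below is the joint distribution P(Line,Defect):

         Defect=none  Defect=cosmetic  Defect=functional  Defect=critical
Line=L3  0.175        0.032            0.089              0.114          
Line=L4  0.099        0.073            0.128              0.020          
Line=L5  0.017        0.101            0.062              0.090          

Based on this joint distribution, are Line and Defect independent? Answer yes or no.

no

P(Line=L5) = 0.270 and P(Defect=none) = 0.291, so their product is 0.07857, but P(Line=L5, Defect=none) = 0.017. Since these differ, Line and Defect are not independent.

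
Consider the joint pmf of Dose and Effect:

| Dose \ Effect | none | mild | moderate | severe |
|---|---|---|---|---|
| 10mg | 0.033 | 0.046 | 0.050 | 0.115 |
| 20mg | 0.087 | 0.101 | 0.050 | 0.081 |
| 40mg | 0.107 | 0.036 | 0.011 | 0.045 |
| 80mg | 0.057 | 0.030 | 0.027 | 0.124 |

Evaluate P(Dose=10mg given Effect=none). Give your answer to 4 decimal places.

P(Effect=none) = 0.033 + 0.087 + 0.107 + 0.057 = 0.284.
P(Dose=10mg | Effect=none) = 0.033/0.284 = 0.1162.

0.1162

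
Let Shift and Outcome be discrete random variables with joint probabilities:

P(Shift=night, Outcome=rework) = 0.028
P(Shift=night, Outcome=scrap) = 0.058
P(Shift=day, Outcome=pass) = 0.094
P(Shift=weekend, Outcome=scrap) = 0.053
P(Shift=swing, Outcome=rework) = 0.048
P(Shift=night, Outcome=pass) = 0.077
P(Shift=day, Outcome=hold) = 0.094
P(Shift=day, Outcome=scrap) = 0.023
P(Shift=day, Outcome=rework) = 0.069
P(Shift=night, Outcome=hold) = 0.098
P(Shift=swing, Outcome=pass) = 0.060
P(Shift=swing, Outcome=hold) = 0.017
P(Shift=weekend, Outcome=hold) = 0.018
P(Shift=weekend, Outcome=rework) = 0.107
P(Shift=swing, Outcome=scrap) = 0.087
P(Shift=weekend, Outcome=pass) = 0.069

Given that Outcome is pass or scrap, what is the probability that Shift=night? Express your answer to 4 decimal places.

P(Outcome=pass) = 0.094 + 0.060 + 0.077 + 0.069 = 0.300.
P(Outcome=scrap) = 0.023 + 0.087 + 0.058 + 0.053 = 0.221.
P(Outcome ∈ {pass, scrap}) = 0.300 + 0.221 = 0.521; P(Shift=night, Outcome ∈ {pass, scrap}) = 0.077 + 0.058 = 0.135.
P(Shift=night | Outcome ∈ {pass, scrap}) = 0.135/0.521 = 0.2591.

0.2591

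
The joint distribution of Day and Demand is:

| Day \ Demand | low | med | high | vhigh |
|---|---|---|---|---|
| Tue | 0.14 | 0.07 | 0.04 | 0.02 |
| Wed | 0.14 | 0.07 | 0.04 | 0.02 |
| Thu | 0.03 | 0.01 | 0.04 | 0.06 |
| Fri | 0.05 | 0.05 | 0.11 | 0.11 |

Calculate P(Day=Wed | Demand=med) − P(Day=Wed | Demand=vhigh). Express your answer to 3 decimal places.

0.255

P(Demand=med) = 0.07 + 0.07 + 0.01 + 0.05 = 0.20; P(Day=Wed | Demand=med) = 0.07/0.20 = 0.3500.
P(Demand=vhigh) = 0.02 + 0.02 + 0.06 + 0.11 = 0.21; P(Day=Wed | Demand=vhigh) = 0.02/0.21 = 0.0952.
Difference = 0.255.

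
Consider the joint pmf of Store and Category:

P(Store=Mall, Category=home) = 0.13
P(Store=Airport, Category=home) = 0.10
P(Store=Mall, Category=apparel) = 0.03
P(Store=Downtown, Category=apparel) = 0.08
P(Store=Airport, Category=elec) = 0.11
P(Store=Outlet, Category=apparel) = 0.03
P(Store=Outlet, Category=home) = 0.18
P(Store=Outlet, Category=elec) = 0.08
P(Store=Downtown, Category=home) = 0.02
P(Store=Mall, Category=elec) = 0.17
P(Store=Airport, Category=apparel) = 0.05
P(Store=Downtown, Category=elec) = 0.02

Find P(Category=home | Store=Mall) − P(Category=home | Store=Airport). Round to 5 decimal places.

0.00932

P(Store=Mall) = 0.03 + 0.17 + 0.13 = 0.33; P(Category=home | Store=Mall) = 0.13/0.33 = 0.393939.
P(Store=Airport) = 0.05 + 0.11 + 0.10 = 0.26; P(Category=home | Store=Airport) = 0.10/0.26 = 0.384615.
Difference = 0.00932.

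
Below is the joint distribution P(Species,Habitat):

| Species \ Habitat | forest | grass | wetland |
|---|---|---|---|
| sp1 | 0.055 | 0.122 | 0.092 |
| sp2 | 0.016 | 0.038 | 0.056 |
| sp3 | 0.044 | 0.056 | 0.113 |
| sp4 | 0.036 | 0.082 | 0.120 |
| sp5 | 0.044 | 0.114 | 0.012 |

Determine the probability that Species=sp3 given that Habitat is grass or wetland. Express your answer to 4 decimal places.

0.2099

P(Habitat=grass) = 0.122 + 0.038 + 0.056 + 0.082 + 0.114 = 0.412.
P(Habitat=wetland) = 0.092 + 0.056 + 0.113 + 0.120 + 0.012 = 0.393.
P(Habitat ∈ {grass, wetland}) = 0.412 + 0.393 = 0.805; P(Species=sp3, Habitat ∈ {grass, wetland}) = 0.056 + 0.113 = 0.169.
P(Species=sp3 | Habitat ∈ {grass, wetland}) = 0.169/0.805 = 0.2099.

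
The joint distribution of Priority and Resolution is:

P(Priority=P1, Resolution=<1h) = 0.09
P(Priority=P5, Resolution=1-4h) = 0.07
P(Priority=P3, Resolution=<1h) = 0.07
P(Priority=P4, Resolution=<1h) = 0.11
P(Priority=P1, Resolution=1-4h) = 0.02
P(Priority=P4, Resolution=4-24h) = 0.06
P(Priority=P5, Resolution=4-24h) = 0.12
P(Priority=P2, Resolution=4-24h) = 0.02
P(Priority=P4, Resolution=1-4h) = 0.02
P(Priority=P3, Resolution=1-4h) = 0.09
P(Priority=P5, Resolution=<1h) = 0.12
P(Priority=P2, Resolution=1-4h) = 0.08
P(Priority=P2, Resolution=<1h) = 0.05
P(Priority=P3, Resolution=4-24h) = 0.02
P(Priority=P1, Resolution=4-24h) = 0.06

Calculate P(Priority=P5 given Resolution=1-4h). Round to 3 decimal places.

0.250

P(Resolution=1-4h) = 0.02 + 0.08 + 0.09 + 0.02 + 0.07 = 0.28.
P(Priority=P5 | Resolution=1-4h) = 0.07/0.28 = 0.250.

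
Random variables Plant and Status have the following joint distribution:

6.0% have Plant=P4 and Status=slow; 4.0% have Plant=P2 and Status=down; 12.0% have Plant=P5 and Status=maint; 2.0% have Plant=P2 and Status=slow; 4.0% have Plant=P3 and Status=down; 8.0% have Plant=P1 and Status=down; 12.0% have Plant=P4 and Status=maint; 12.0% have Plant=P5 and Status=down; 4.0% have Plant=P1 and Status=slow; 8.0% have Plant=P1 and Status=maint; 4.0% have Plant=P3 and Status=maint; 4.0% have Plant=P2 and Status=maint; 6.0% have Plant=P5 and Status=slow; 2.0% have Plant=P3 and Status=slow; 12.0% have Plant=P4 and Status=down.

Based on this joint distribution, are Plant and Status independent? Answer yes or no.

yes

Every cell satisfies P(Plant,Status) = P(Plant)·P(Status). For instance P(Plant=P3) = 0.100, P(Status=slow) = 0.200, and 0.100×0.200 = 0.020 matches the joint entry. So Plant and Status are independent.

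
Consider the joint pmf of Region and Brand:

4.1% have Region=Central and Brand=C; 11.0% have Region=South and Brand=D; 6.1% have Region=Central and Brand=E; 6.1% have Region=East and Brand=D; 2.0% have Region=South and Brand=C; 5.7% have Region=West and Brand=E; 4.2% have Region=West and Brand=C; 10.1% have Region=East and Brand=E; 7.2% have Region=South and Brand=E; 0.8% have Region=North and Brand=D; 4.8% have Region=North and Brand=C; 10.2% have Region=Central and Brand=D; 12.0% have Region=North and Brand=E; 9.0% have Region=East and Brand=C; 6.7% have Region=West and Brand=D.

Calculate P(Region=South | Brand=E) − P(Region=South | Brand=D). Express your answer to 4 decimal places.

P(Brand=E) = 0.120 + 0.072 + 0.101 + 0.057 + 0.061 = 0.411; P(Region=South | Brand=E) = 0.072/0.411 = 0.17518.
P(Brand=D) = 0.008 + 0.110 + 0.061 + 0.067 + 0.102 = 0.348; P(Region=South | Brand=D) = 0.110/0.348 = 0.31609.
Difference = -0.1409.

-0.1409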